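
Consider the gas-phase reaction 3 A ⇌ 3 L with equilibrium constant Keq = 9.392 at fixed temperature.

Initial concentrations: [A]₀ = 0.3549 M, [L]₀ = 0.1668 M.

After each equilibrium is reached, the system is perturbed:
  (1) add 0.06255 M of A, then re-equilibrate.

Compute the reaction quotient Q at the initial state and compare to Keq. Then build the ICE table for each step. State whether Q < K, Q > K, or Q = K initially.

Q₀ = 0.1038; Q < K (proceeds forward)

Q₀ = 0.1038 vs Keq = 9.392 ⇒ Q<K, forward
Step 1:
                  A         L
  Initial    0.3549    0.1668
  Change    -0.1871    0.1871
  Equil      0.1678    0.3539
  solve Keq expr → x = 0.06238; check Q = 9.392
Then add 0.06255 M of A.
Step 2:
                  A         L
  Initial    0.2303    0.3539
  Change   -0.04244   0.04244
  Equil      0.1879    0.3964
  solve Keq expr → x = 0.01415; check Q = 9.392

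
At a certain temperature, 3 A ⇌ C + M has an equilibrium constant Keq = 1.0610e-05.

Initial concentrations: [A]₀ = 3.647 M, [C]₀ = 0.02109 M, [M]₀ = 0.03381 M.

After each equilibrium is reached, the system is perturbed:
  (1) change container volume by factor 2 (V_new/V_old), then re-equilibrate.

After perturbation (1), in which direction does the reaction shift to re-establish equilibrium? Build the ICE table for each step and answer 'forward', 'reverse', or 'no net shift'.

Q₀ = 1.4700e-05 vs Keq = 1.0610e-05 ⇒ Q>K, reverse
Step 1:
                   A          C          M
  Initial      3.647    0.02109    0.03381
  Change     0.01136  -0.003787  -0.003787
  Equil        3.658     0.0173    0.03002
  solve Keq expr → x = -0.003787; check Q = 1.0610e-05
Then change container volume by factor 2 (V_new/V_old).
Step 2:
                   A          C          M
  Initial      1.829   0.008651    0.01501
  Change    0.009333  -0.003111  -0.003111
  Equil        1.839   0.005541     0.0119
  solve Keq expr → x = -0.003111; check Q = 1.0610e-05

Direction: reverse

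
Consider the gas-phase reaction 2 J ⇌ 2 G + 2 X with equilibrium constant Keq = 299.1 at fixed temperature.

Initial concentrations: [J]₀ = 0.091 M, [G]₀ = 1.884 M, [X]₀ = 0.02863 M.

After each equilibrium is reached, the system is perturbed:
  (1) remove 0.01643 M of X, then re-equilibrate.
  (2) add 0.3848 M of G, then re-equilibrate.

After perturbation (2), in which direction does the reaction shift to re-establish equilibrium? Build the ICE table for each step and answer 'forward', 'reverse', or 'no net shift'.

Direction: reverse

Q₀ = 0.3513 vs Keq = 299.1 ⇒ Q<K, forward
Step 1:
                   J          G          X
  init         0.091      1.884    0.02863
  Δ         -0.07881    0.07881    0.07881
  eq         0.01219      1.963     0.1074
  solve Keq expr → x = 0.0394; check Q = 299.1
Then remove 0.01643 M of X.
Step 2:
                   J          G          X
  init       0.01219      1.963    0.09101
  Δ        -0.001667   0.001667   0.001667
  eq         0.01053      1.964    0.09267
  solve Keq expr → x = 8.3331e-04; check Q = 299.1
Then add 0.3848 M of G.
Step 3:
                   J          G          X
  init       0.01053      2.349    0.09267
  Δ         0.001807  -0.001807  -0.001807
  eq         0.01233      2.347    0.09087
  solve Keq expr → x = -9.0350e-04; check Q = 299.1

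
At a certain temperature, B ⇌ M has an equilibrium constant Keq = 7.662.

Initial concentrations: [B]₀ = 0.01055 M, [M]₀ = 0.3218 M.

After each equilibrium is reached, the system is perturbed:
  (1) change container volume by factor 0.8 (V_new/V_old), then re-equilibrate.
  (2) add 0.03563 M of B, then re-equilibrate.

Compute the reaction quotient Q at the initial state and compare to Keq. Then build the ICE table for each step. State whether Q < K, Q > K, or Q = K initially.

Q₀ = 30.5 vs Keq = 7.662 ⇒ Q>K, reverse
Step 1:
                   B          M
  Initial    0.01055     0.3218
  Change     0.02782   -0.02782
  Equil      0.03837      0.294
  solve Keq expr → x = -0.02782; check Q = 7.662
Then change container volume by factor 0.8 (V_new/V_old).
Step 2:
                   B          M
  Initial    0.04796     0.3675
  Change           0          0
  Equil      0.04796     0.3675
  solve Keq expr → x = 0; check Q = 7.662
Then add 0.03563 M of B.
Step 3:
                   B          M
  Initial    0.08359     0.3675
  Change    -0.03152    0.03152
  Equil      0.05207      0.399
  solve Keq expr → x = 0.03152; check Q = 7.662

Q₀ = 30.5; Q > K (proceeds reverse)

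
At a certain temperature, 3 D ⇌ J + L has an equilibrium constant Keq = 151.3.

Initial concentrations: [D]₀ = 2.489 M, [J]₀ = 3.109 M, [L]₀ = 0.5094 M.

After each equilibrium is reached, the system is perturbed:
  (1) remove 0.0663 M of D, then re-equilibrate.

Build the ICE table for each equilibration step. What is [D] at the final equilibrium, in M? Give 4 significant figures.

Q₀ = 0.1027 vs Keq = 151.3 ⇒ Q<K, forward
Step 1:
                    D           J           L
  init          2.489       3.109      0.5094
  Δ            -2.174      0.7247      0.7247
  eq            0.315       3.834       1.234
  solve Keq expr → x = 0.7247; check Q = 151.3
Then remove 0.0663 M of D.
Step 2:
                    D           J           L
  init         0.2487       3.834       1.234
  Δ            0.0639     -0.0213     -0.0213
  eq           0.3126       3.812       1.213
  solve Keq expr → x = -0.0213; check Q = 151.3

[D]_eq = 0.3126 M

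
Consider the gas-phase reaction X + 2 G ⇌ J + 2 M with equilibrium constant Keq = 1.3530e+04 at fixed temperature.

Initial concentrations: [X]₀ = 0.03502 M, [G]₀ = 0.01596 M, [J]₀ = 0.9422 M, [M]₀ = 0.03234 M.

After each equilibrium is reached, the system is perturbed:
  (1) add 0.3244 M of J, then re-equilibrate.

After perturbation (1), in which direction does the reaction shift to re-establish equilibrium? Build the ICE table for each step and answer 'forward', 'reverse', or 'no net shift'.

Q₀ = 110.5 vs Keq = 1.3530e+04 ⇒ Q<K, forward
Step 1:
                   X          G          J          M
  Initial    0.03502    0.01596     0.9422    0.03234
  Change   -0.006833   -0.01367   0.006833    0.01367
  Equil      0.02819   0.002295      0.949    0.04601
  solve Keq expr → x = 0.006833; check Q = 1.3530e+04
Then add 0.3244 M of J.
Step 2:
                   X          G          J          M
  Initial    0.02819   0.002295      1.273    0.04601
  Change  1.6801e-04 3.3603e-04 -1.6801e-04 -3.3603e-04
  Equil      0.02836   0.002631      1.273    0.04567
  solve Keq expr → x = -1.6801e-04; check Q = 1.3530e+04

Direction: reverse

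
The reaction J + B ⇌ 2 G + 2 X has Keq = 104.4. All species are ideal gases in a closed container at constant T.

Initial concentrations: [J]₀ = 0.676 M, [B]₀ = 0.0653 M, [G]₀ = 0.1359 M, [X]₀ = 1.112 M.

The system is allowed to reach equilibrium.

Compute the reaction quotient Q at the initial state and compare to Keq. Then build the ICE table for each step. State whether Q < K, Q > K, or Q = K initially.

Q₀ = 0.5174 vs Keq = 104.4 ⇒ Q<K, forward
Step 1:
                   J          B          G          X
  init         0.676     0.0653     0.1359      1.112
  Δ         -0.06364   -0.06364     0.1273     0.1273
  eq          0.6124   0.001664     0.2632      1.239
  solve Keq expr → x = 0.06364; check Q = 104.4

Q₀ = 0.5174; Q < K (proceeds forward)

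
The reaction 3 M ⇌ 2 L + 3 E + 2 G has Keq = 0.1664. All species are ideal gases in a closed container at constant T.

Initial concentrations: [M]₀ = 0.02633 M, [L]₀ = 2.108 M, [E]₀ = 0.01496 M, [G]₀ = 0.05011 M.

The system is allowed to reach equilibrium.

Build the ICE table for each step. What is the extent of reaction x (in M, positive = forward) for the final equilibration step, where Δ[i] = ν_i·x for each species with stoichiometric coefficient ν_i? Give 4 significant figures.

x = 0.004475 M

Q₀ = 0.002047 vs Keq = 0.1664 ⇒ Q<K, forward
Step 1:
                   M          L          E          G
  I          0.02633      2.108    0.01496    0.05011
  C         -0.01343   0.008951    0.01343   0.008951
  E           0.0129      2.117    0.02839    0.05906
  solve Keq expr → x = 0.004475; check Q = 0.1664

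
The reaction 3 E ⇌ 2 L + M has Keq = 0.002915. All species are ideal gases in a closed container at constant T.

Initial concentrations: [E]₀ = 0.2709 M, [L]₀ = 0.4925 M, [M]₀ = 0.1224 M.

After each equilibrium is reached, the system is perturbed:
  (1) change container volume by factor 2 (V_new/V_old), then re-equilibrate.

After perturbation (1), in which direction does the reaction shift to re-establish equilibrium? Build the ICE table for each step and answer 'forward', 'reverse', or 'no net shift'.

Direction: no net shift

Q₀ = 1.493 vs Keq = 0.002915 ⇒ Q>K, reverse
Step 1:
                   E          L          M
  Initial     0.2709     0.4925     0.1224
  Change      0.3392    -0.2261    -0.1131
  Equil       0.6101     0.2664   0.009331
  solve Keq expr → x = -0.1131; check Q = 0.002915
Then change container volume by factor 2 (V_new/V_old).
Step 2:
                   E          L          M
  Initial     0.3051     0.1332   0.004665
  Change           0          0          0
  Equil       0.3051     0.1332   0.004665
  solve Keq expr → x = 0; check Q = 0.002915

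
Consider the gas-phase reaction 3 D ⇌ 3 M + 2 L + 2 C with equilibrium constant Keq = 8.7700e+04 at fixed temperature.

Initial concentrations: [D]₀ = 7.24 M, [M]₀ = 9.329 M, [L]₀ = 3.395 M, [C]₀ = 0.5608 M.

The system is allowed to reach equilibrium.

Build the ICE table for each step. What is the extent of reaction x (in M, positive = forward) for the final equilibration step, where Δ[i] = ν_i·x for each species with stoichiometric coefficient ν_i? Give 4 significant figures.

x = 1.548 M

Q₀ = 7.755 vs Keq = 8.7700e+04 ⇒ Q<K, forward
Step 1:
                  D         M         L         C
  Initial      7.24     9.329     3.395    0.5608
  Change     -4.643     4.643     3.095     3.095
  Equil       2.597     13.97      6.49     3.656
  solve Keq expr → x = 1.548; check Q = 8.7700e+04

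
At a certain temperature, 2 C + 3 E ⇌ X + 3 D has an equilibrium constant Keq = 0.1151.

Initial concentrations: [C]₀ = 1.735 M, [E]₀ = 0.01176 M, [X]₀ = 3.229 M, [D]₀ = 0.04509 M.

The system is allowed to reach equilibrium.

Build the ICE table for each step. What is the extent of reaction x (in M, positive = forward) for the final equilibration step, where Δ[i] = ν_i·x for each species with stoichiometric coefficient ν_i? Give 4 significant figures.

Q₀ = 60.46 vs Keq = 0.1151 ⇒ Q>K, reverse
Step 1:
                   C          E          X          D
  init         1.735    0.01176      3.229    0.04509
  Δ          0.01779    0.02668  -0.008894   -0.02668
  eq           1.753    0.03844       3.22    0.01841
  solve Keq expr → x = -0.008894; check Q = 0.1151

x = -0.008894 M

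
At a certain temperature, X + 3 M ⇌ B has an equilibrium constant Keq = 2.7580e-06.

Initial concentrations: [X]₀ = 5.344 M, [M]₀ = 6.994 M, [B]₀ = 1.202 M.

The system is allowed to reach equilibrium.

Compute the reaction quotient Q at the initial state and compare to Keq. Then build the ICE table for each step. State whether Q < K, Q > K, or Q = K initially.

Q₀ = 6.5745e-04; Q > K (proceeds reverse)

Q₀ = 6.5745e-04 vs Keq = 2.7580e-06 ⇒ Q>K, reverse
Step 1:
                  X         M         B
  init        5.344     6.994     1.202
  Δ           1.181     3.543    -1.181
  eq          6.525     10.54   0.02105
  solve Keq expr → x = -1.181; check Q = 2.7580e-06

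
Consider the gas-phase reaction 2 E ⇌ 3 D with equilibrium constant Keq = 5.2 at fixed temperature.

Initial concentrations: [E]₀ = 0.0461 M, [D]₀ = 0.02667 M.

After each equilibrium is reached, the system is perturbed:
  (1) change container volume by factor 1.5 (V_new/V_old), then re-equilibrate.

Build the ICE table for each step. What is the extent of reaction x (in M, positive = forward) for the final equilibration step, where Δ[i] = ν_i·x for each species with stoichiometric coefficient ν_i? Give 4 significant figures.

x = 5.0004e-04 M

Q₀ = 0.008926 vs Keq = 5.2 ⇒ Q<K, forward
Step 1:
                   E          D
  I           0.0461    0.02667
  C         -0.03604    0.05406
  E          0.01006    0.08073
  solve Keq expr → x = 0.01802; check Q = 5.2
Then change container volume by factor 1.5 (V_new/V_old).
Step 2:
                   E          D
  I         0.006706    0.05382
  C           -0.001     0.0015
  E         0.005706    0.05532
  solve Keq expr → x = 5.0004e-04; check Q = 5.2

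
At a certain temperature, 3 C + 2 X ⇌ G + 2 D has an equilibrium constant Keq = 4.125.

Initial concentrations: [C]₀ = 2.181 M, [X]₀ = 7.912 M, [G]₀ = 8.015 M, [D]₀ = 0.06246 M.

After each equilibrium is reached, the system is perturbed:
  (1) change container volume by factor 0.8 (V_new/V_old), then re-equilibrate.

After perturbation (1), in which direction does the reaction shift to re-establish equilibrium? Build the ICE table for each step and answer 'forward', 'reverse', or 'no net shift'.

Q₀ = 4.8147e-05 vs Keq = 4.125 ⇒ Q<K, forward
Step 1:
                    C           X           G           D
  I             2.181       7.912       8.015     0.06246
  C            -1.767      -1.178      0.5891       1.178
  E            0.4137       6.734       8.604       1.241
  solve Keq expr → x = 0.5891; check Q = 4.125
Then change container volume by factor 0.8 (V_new/V_old).
Step 2:
                    C           X           G           D
  I            0.5171       8.417       10.76       1.551
  C          -0.06184    -0.04123     0.02061     0.04123
  E            0.4553       8.376       10.78       1.592
  solve Keq expr → x = 0.02061; check Q = 4.125

Direction: forward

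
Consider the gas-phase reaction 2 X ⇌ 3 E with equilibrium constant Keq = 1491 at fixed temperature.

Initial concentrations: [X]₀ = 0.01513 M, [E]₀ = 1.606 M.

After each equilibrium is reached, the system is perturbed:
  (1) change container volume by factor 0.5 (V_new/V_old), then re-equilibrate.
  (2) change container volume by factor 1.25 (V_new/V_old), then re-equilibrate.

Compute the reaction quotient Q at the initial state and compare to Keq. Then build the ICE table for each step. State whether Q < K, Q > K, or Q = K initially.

Q₀ = 1.8095e+04 vs Keq = 1491 ⇒ Q>K, reverse
Step 1:
                    X           E
  Initial     0.01513       1.606
  Change      0.03501    -0.05252
  Equil       0.05014       1.553
  solve Keq expr → x = -0.01751; check Q = 1491
Then change container volume by factor 0.5 (V_new/V_old).
Step 2:
                    X           E
  Initial      0.1003       3.107
  Change      0.03769    -0.05653
  Equil         0.138        3.05
  solve Keq expr → x = -0.01884; check Q = 1491
Then change container volume by factor 1.25 (V_new/V_old).
Step 3:
                    X           E
  Initial      0.1104        2.44
  Change     -0.01068     0.01602
  Equil        0.0997       2.456
  solve Keq expr → x = 0.00534; check Q = 1491

Q₀ = 1.8095e+04; Q > K (proceeds reverse)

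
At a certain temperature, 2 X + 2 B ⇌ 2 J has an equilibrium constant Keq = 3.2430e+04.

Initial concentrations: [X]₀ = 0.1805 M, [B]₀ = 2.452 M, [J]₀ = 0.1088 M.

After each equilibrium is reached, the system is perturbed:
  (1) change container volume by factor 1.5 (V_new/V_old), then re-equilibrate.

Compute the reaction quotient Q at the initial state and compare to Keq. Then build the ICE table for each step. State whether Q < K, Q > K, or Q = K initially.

Q₀ = 0.06043; Q < K (proceeds forward)

Q₀ = 0.06043 vs Keq = 3.2430e+04 ⇒ Q<K, forward
Step 1:
                  X         B         J
  I          0.1805     2.452    0.1088
  C         -0.1798   -0.1798    0.1798
  E       7.0529e-04     2.272    0.2886
  solve Keq expr → x = 0.0899; check Q = 3.2430e+04
Then change container volume by factor 1.5 (V_new/V_old).
Step 2:
                  X         B         J
  I       4.7019e-04     1.515    0.1924
  C       2.3413e-04 2.3413e-04 -2.3413e-04
  E       7.0432e-04     1.515    0.1922
  solve Keq expr → x = -1.1706e-04; check Q = 3.2430e+04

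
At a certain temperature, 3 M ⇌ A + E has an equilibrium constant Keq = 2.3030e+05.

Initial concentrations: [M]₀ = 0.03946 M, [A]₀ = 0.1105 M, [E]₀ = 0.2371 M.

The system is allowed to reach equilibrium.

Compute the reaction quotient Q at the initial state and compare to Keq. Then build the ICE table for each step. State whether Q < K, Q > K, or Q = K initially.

Q₀ = 426.4; Q < K (proceeds forward)

Q₀ = 426.4 vs Keq = 2.3030e+05 ⇒ Q<K, forward
Step 1:
                   M          A          E
  Initial    0.03946     0.1105     0.2371
  Change    -0.03437    0.01146    0.01146
  Equil     0.005087      0.122     0.2486
  solve Keq expr → x = 0.01146; check Q = 2.3030e+05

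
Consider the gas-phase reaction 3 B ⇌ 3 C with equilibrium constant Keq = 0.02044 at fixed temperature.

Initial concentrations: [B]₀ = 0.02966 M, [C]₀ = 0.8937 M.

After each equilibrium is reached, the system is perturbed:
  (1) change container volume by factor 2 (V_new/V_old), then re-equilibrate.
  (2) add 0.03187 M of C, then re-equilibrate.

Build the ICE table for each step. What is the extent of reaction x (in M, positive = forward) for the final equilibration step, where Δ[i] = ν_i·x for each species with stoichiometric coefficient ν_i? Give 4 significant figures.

Q₀ = 2.7357e+04 vs Keq = 0.02044 ⇒ Q>K, reverse
Step 1:
                   B          C
  Initial    0.02966     0.8937
  Change      0.6954    -0.6954
  Equil       0.7251     0.1983
  solve Keq expr → x = -0.2318; check Q = 0.02044
Then change container volume by factor 2 (V_new/V_old).
Step 2:
                   B          C
  Initial     0.3626    0.09913
  Change           0          0
  Equil       0.3626    0.09913
  solve Keq expr → x = 0; check Q = 0.02044
Then add 0.03187 M of C.
Step 3:
                   B          C
  Initial     0.3626      0.131
  Change     0.02503   -0.02503
  Equil       0.3876      0.106
  solve Keq expr → x = -0.008342; check Q = 0.02044

x = -0.008342 M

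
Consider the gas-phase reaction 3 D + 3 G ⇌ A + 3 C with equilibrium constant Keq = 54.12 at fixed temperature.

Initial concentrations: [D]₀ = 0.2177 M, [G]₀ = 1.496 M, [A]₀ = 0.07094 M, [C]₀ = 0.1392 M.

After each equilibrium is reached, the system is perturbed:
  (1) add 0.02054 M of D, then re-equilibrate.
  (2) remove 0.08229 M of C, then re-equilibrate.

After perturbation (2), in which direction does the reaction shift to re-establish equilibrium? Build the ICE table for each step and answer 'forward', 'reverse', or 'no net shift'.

Direction: forward

Q₀ = 0.005539 vs Keq = 54.12 ⇒ Q<K, forward
Step 1:
                   D          G          A          C
  init        0.2177      1.496    0.07094     0.1392
  Δ          -0.1844    -0.1844    0.06148     0.1844
  eq         0.03325      1.312     0.1324     0.3236
  solve Keq expr → x = 0.06148; check Q = 54.12
Then add 0.02054 M of D.
Step 2:
                   D          G          A          C
  init       0.05379      1.312     0.1324     0.3236
  Δ         -0.01772   -0.01772   0.005906    0.01772
  eq         0.03607      1.294     0.1383     0.3414
  solve Keq expr → x = 0.005906; check Q = 54.12
Then remove 0.08229 M of C.
Step 3:
                   D          G          A          C
  init       0.03607      1.294     0.1383     0.2591
  Δ         -0.00756   -0.00756    0.00252    0.00756
  eq         0.02851      1.286     0.1408     0.2666
  solve Keq expr → x = 0.00252; check Q = 54.12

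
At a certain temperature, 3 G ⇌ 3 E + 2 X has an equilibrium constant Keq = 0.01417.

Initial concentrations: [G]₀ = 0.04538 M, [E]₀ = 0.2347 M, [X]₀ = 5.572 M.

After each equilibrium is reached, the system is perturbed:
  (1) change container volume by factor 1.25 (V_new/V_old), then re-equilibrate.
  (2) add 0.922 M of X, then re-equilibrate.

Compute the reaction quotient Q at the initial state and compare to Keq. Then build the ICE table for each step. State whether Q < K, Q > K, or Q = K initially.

Q₀ = 4295; Q > K (proceeds reverse)

Q₀ = 4295 vs Keq = 0.01417 ⇒ Q>K, reverse
Step 1:
                  G         E         X
  I         0.04538    0.2347     5.572
  C          0.2144   -0.2144   -0.1429
  E          0.2597   0.02035     5.429
  solve Keq expr → x = -0.07145; check Q = 0.01417
Then change container volume by factor 1.25 (V_new/V_old).
Step 2:
                  G         E         X
  I          0.2078   0.01628     4.343
  C       -0.002389  0.002389  0.001593
  E          0.2054   0.01867     4.345
  solve Keq expr → x = 7.9638e-04; check Q = 0.01417
Then add 0.922 M of X.
Step 3:
                  G         E         X
  I          0.2054   0.01867     5.267
  C        0.002078 -0.002078 -0.001386
  E          0.2075   0.01659     5.265
  solve Keq expr → x = -6.9283e-04; check Q = 0.01417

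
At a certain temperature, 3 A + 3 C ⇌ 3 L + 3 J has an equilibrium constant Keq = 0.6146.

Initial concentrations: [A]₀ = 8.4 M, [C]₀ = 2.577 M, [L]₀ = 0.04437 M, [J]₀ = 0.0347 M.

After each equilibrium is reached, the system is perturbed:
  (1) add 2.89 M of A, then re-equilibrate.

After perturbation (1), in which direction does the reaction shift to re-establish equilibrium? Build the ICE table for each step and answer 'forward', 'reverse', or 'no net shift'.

Q₀ = 3.5981e-13 vs Keq = 0.6146 ⇒ Q<K, forward
Step 1:
                    A           C           L           J
  init            8.4       2.577     0.04437      0.0347
  Δ            -1.898      -1.898       1.898       1.898
  eq            6.502       0.679       1.942       1.933
  solve Keq expr → x = 0.6327; check Q = 0.6146
Then add 2.89 M of A.
Step 2:
                    A           C           L           J
  init          9.392       0.679       1.942       1.933
  Δ           -0.1339     -0.1339      0.1339      0.1339
  eq            9.258      0.5451       2.076       2.067
  solve Keq expr → x = 0.04464; check Q = 0.6146

Direction: forward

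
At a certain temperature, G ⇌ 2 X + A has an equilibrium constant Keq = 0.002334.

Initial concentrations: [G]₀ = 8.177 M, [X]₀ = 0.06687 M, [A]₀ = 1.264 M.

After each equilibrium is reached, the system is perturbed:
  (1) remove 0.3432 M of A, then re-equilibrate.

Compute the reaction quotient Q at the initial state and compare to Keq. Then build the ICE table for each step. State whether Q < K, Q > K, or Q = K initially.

Q₀ = 6.9122e-04 vs Keq = 0.002334 ⇒ Q<K, forward
Step 1:
                   G          X          A
  init         8.177    0.06687      1.264
  Δ         -0.02725     0.0545    0.02725
  eq            8.15     0.1214      1.291
  solve Keq expr → x = 0.02725; check Q = 0.002334
Then remove 0.3432 M of A.
Step 2:
                   G          X          A
  init          8.15     0.1214     0.9481
  Δ        -0.009735    0.01947   0.009735
  eq            8.14     0.1408     0.9578
  solve Keq expr → x = 0.009735; check Q = 0.002334

Q₀ = 6.9122e-04; Q < K (proceeds forward)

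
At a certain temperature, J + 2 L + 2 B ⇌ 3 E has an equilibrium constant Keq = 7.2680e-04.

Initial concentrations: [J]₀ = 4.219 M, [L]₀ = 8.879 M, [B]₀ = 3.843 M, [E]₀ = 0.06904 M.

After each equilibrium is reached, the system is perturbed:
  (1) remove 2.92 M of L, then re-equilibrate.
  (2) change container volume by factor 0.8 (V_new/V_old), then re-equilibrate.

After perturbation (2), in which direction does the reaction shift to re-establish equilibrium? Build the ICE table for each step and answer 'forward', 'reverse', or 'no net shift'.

Direction: forward

Q₀ = 6.6992e-08 vs Keq = 7.2680e-04 ⇒ Q<K, forward
Step 1:
                    J           L           B           E
  Initial       4.219       8.879       3.843     0.06904
  Change      -0.3789     -0.7577     -0.7577       1.137
  Equil          3.84       8.121       3.085       1.206
  solve Keq expr → x = 0.3789; check Q = 7.2680e-04
Then remove 2.92 M of L.
Step 2:
                    J           L           B           E
  Initial        3.84       5.201       3.085       1.206
  Change      0.08369      0.1674      0.1674     -0.2511
  Equil         3.924       5.369       3.253      0.9545
  solve Keq expr → x = -0.08369; check Q = 7.2680e-04
Then change container volume by factor 0.8 (V_new/V_old).
Step 3:
                    J           L           B           E
  Initial       4.905       6.711       4.066       1.193
  Change     -0.05011     -0.1002     -0.1002      0.1503
  Equil         4.855       6.611       3.966       1.343
  solve Keq expr → x = 0.05011; check Q = 7.2680e-04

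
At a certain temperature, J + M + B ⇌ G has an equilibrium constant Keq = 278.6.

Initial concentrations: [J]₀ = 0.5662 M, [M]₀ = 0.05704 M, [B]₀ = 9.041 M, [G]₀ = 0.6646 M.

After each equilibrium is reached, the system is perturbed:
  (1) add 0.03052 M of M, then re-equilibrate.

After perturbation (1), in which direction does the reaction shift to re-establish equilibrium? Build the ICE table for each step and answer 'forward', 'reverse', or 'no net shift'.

Direction: forward

Q₀ = 2.276 vs Keq = 278.6 ⇒ Q<K, forward
Step 1:
                   J          M          B          G
  init        0.5662    0.05704      9.041     0.6646
  Δ         -0.05647   -0.05647   -0.05647    0.05647
  eq          0.5097 5.6516e-04      8.985     0.7211
  solve Keq expr → x = 0.05647; check Q = 278.6
Then add 0.03052 M of M.
Step 2:
                   J          M          B          G
  init        0.5097    0.03109      8.985     0.7211
  Δ         -0.03046   -0.03046   -0.03046    0.03046
  eq          0.4793 6.2859e-04      8.954     0.7515
  solve Keq expr → x = 0.03046; check Q = 278.6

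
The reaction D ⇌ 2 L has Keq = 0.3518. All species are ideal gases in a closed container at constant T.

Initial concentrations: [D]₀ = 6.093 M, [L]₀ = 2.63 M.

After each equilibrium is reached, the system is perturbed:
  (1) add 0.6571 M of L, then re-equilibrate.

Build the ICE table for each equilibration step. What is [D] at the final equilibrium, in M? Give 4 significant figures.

[D]_eq = 6.954 M

Q₀ = 1.135 vs Keq = 0.3518 ⇒ Q>K, reverse
Step 1:
                    D           L
  I             6.093        2.63
  C            0.5506      -1.101
  E             6.644       1.529
  solve Keq expr → x = -0.5506; check Q = 0.3518
Then add 0.6571 M of L.
Step 2:
                    D           L
  I             6.644       2.186
  C            0.3109     -0.6217
  E             6.954       1.564
  solve Keq expr → x = -0.3109; check Q = 0.3518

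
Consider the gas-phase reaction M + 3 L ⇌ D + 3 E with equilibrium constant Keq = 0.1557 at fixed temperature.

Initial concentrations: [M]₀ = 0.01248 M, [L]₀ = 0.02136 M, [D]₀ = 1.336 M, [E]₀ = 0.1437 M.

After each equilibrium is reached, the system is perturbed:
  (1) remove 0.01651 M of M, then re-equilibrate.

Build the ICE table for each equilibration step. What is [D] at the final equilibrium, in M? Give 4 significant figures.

[D]_eq = 1.296 M

Q₀ = 3.2596e+04 vs Keq = 0.1557 ⇒ Q>K, reverse
Step 1:
                    M           L           D           E
  init        0.01248     0.02136       1.336      0.1437
  Δ           0.03935      0.1181    -0.03935     -0.1181
  eq          0.05183      0.1394       1.297     0.02564
  solve Keq expr → x = -0.03935; check Q = 0.1557
Then remove 0.01651 M of M.
Step 2:
                    M           L           D           E
  init        0.03532      0.1394       1.297     0.02564
  Δ        8.3023e-04    0.002491 -8.3023e-04   -0.002491
  eq          0.03615      0.1419       1.296     0.02315
  solve Keq expr → x = -8.3023e-04; check Q = 0.1557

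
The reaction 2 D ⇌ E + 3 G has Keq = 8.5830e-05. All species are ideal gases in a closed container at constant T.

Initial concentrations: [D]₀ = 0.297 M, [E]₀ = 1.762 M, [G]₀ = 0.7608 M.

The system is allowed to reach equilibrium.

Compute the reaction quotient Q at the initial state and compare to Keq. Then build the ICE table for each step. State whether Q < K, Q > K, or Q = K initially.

Q₀ = 8.796; Q > K (proceeds reverse)

Q₀ = 8.796 vs Keq = 8.5830e-05 ⇒ Q>K, reverse
Step 1:
                    D           E           G
  Initial       0.297       1.762      0.7608
  Change       0.4855     -0.2427     -0.7282
  Equil        0.7825       1.519     0.03258
  solve Keq expr → x = -0.2427; check Q = 8.5830e-05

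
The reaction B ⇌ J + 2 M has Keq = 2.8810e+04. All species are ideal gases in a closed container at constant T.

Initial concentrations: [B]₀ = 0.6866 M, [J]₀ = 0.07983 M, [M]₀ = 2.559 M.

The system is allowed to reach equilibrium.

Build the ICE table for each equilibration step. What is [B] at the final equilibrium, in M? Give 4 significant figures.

Q₀ = 0.7614 vs Keq = 2.8810e+04 ⇒ Q<K, forward
Step 1:
                   B          J          M
  Initial     0.6866    0.07983      2.559
  Change     -0.6862     0.6862      1.372
  Equil   4.1095e-04      0.766      3.931
  solve Keq expr → x = 0.6862; check Q = 2.8810e+04

[B]_eq = 4.1095e-04 M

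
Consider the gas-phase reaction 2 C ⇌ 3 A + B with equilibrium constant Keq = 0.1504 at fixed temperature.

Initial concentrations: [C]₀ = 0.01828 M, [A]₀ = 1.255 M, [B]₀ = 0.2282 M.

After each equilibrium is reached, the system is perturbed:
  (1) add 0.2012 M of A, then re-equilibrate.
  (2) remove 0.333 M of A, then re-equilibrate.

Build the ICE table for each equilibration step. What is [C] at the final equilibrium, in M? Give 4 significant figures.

Q₀ = 1350 vs Keq = 0.1504 ⇒ Q>K, reverse
Step 1:
                  C         A         B
  I         0.01828     1.255    0.2282
  C          0.3507    -0.526   -0.1753
  E           0.369     0.729   0.05286
  solve Keq expr → x = -0.1753; check Q = 0.1504
Then add 0.2012 M of A.
Step 2:
                  C         A         B
  I           0.369    0.9302   0.05286
  C          0.0339  -0.05086  -0.01695
  E          0.4029    0.8793    0.0359
  solve Keq expr → x = -0.01695; check Q = 0.1504
Then remove 0.333 M of A.
Step 3:
                  C         A         B
  I          0.4029    0.5463    0.0359
  C        -0.06198   0.09297   0.03099
  E          0.3409    0.6393   0.06689
  solve Keq expr → x = 0.03099; check Q = 0.1504

[C]_eq = 0.3409 M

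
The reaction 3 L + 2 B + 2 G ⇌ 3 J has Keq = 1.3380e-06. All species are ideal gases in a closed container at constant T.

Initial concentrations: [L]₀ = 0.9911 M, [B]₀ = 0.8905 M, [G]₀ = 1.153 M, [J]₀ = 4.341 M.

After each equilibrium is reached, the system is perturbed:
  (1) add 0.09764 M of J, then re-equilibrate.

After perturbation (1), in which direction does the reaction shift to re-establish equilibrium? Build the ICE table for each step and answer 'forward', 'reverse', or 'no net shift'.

Direction: reverse

Q₀ = 79.71 vs Keq = 1.3380e-06 ⇒ Q>K, reverse
Step 1:
                  L         B         G         J
  Initial    0.9911    0.8905     1.153     4.341
  Change      4.024     2.683     2.683    -4.024
  Equil       5.016     3.573     3.836    0.3166
  solve Keq expr → x = -1.341; check Q = 1.3380e-06
Then add 0.09764 M of J.
Step 2:
                  L         B         G         J
  Initial     5.016     3.573     3.836    0.4142
  Change     0.0856   0.05707   0.05707   -0.0856
  Equil       5.101     3.631     3.893    0.3286
  solve Keq expr → x = -0.02853; check Q = 1.3380e-06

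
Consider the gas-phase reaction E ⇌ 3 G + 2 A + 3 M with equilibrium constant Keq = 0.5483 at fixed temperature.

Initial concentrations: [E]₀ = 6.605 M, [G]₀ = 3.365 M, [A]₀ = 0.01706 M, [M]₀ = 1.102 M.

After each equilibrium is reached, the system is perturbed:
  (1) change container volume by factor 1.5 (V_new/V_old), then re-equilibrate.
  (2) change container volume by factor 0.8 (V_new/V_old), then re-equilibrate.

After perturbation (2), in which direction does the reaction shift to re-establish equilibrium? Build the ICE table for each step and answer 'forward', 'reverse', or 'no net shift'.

Q₀ = 0.002247 vs Keq = 0.5483 ⇒ Q<K, forward
Step 1:
                  E         G         A         M
  Initial     6.605     3.365   0.01706     1.102
  Change   -0.08024    0.2407    0.1605    0.2407
  Equil       6.525     3.606    0.1775     1.343
  solve Keq expr → x = 0.08024; check Q = 0.5483
Then change container volume by factor 1.5 (V_new/V_old).
Step 2:
                  E         G         A         M
  Initial      4.35     2.404    0.1184    0.8952
  Change   -0.08434     0.253    0.1687     0.253
  Equil       4.266     2.657     0.287     1.148
  solve Keq expr → x = 0.08434; check Q = 0.5483
Then change container volume by factor 0.8 (V_new/V_old).
Step 3:
                  E         G         A         M
  Initial     5.332     3.321    0.3588     1.435
  Change    0.06609   -0.1983   -0.1322   -0.1983
  Equil       5.398     3.123    0.2266     1.237
  solve Keq expr → x = -0.06609; check Q = 0.5483

Direction: reverse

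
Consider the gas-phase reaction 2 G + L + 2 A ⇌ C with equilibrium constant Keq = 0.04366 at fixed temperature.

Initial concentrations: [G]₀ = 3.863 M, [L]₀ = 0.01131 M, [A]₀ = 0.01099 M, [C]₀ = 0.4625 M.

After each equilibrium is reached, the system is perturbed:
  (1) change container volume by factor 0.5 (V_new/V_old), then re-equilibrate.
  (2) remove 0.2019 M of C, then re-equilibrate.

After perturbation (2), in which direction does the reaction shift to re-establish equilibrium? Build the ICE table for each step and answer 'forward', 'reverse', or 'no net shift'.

Direction: forward

Q₀ = 2.2688e+04 vs Keq = 0.04366 ⇒ Q>K, reverse
Step 1:
                  G         L         A         C
  Initial     3.863   0.01131   0.01099    0.4625
  Change     0.6559     0.328    0.6559    -0.328
  Equil       4.519    0.3393    0.6669    0.1345
  solve Keq expr → x = -0.328; check Q = 0.04366
Then change container volume by factor 0.5 (V_new/V_old).
Step 2:
                  G         L         A         C
  Initial     9.038    0.6785     1.334    0.2691
  Change    -0.6206   -0.3103   -0.6206    0.3103
  Equil       8.417    0.3682    0.7132    0.5794
  solve Keq expr → x = 0.3103; check Q = 0.04366
Then remove 0.2019 M of C.
Step 3:
                  G         L         A         C
  Initial     8.417    0.3682    0.7132    0.3775
  Change   -0.07273  -0.03637  -0.07273   0.03637
  Equil       8.344    0.3319    0.6405    0.4139
  solve Keq expr → x = 0.03637; check Q = 0.04366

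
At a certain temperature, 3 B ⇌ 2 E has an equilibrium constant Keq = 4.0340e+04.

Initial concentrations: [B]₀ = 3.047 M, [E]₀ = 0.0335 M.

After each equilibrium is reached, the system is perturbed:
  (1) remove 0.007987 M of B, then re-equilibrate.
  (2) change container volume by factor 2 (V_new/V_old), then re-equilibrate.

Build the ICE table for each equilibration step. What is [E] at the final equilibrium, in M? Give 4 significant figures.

Q₀ = 3.9671e-05 vs Keq = 4.0340e+04 ⇒ Q<K, forward
Step 1:
                  B         E
  init        3.047    0.0335
  Δ              -3         2
  eq         0.0468     2.034
  solve Keq expr → x = 1; check Q = 4.0340e+04
Then remove 0.007987 M of B.
Step 2:
                  B         E
  init      0.03882     2.034
  Δ        0.007906 -0.005271
  eq        0.04672     2.028
  solve Keq expr → x = -0.002635; check Q = 4.0340e+04
Then change container volume by factor 2 (V_new/V_old).
Step 3:
                  B         E
  init      0.02336     1.014
  Δ        0.005995 -0.003996
  eq        0.02936      1.01
  solve Keq expr → x = -0.001998; check Q = 4.0340e+04

[E]_eq = 1.01 M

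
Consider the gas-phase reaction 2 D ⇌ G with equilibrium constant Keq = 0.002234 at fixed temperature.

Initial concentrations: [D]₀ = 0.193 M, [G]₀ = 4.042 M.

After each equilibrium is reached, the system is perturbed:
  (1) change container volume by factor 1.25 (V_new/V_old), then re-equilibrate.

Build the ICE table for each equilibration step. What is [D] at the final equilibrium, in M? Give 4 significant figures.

[D]_eq = 6.436 M

Q₀ = 108.5 vs Keq = 0.002234 ⇒ Q>K, reverse
Step 1:
                  D         G
  Initial     0.193     4.042
  Change      7.799    -3.899
  Equil       7.992    0.1427
  solve Keq expr → x = -3.899; check Q = 0.002234
Then change container volume by factor 1.25 (V_new/V_old).
Step 2:
                  D         G
  Initial     6.393    0.1141
  Change    0.04318  -0.02159
  Equil       6.436   0.09255
  solve Keq expr → x = -0.02159; check Q = 0.002234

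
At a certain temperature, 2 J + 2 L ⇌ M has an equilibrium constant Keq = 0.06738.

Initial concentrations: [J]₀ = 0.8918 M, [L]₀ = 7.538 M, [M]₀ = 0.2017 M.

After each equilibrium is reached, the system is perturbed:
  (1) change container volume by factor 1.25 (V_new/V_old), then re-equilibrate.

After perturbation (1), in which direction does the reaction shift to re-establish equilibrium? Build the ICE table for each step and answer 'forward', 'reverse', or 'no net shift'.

Direction: reverse

Q₀ = 0.004463 vs Keq = 0.06738 ⇒ Q<K, forward
Step 1:
                  J         L         M
  I          0.8918     7.538    0.2017
  C          -0.519    -0.519    0.2595
  E          0.3728     7.019    0.4612
  solve Keq expr → x = 0.2595; check Q = 0.06738
Then change container volume by factor 1.25 (V_new/V_old).
Step 2:
                  J         L         M
  I          0.2982     5.615     0.369
  C         0.08718   0.08718  -0.04359
  E          0.3854     5.702    0.3254
  solve Keq expr → x = -0.04359; check Q = 0.06738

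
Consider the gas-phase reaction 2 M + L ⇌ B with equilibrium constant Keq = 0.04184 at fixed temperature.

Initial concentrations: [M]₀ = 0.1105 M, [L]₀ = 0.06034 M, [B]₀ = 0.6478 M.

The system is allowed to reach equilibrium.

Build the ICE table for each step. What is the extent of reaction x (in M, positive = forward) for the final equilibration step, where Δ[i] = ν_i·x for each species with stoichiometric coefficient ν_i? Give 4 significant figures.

Q₀ = 879.2 vs Keq = 0.04184 ⇒ Q>K, reverse
Step 1:
                    M           L           B
  I            0.1105     0.06034      0.6478
  C             1.201      0.6003     -0.6003
  E             1.311      0.6606     0.04751
  solve Keq expr → x = -0.6003; check Q = 0.04184

x = -0.6003 M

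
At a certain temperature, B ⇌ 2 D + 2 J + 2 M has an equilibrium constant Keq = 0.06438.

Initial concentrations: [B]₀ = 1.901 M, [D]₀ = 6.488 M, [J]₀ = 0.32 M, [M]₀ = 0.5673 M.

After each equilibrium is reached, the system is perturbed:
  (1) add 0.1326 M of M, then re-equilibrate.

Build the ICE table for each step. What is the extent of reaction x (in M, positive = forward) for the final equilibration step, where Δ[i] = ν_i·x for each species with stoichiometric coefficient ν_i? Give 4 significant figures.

Q₀ = 0.7297 vs Keq = 0.06438 ⇒ Q>K, reverse
Step 1:
                  B         D         J         M
  init        1.901     6.488      0.32    0.5673
  Δ         0.08769   -0.1754   -0.1754   -0.1754
  eq          1.989     6.313    0.1446    0.3919
  solve Keq expr → x = -0.08769; check Q = 0.06438
Then add 0.1326 M of M.
Step 2:
                  B         D         J         M
  init        1.989     6.313    0.1446    0.5245
  Δ         0.01461  -0.02923  -0.02923  -0.02923
  eq          2.003     6.283    0.1154    0.4953
  solve Keq expr → x = -0.01461; check Q = 0.06438

x = -0.01461 M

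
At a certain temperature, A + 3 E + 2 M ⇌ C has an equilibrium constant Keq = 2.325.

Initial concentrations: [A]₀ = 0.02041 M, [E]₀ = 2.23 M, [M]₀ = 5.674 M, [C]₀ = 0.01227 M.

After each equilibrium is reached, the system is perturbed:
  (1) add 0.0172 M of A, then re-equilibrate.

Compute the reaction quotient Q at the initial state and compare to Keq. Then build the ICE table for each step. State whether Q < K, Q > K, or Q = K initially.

Q₀ = 0.001684 vs Keq = 2.325 ⇒ Q<K, forward
Step 1:
                   A          E          M          C
  init       0.02041       2.23      5.674    0.01227
  Δ         -0.02037    -0.0611   -0.04073    0.02037
  eq      4.3355e-05      2.169      5.633    0.03264
  solve Keq expr → x = 0.02037; check Q = 2.325
Then add 0.0172 M of A.
Step 2:
                   A          E          M          C
  init       0.01724      2.169      5.633    0.03264
  Δ         -0.01717   -0.05151   -0.03434    0.01717
  eq      7.1989e-05      2.117      5.599    0.04981
  solve Keq expr → x = 0.01717; check Q = 2.325

Q₀ = 0.001684; Q < K (proceeds forward)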